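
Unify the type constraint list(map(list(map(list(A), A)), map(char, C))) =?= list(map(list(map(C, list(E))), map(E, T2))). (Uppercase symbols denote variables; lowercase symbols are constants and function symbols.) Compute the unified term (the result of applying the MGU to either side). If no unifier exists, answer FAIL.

list(map(list(map(list(list(char)), list(char))), map(char, list(list(char)))))

Decompose list/1: map(list(map(list(A), A)), map(char, C)) =?= map(list(map(C, list(E))), map(E, T2)).
Decompose map/2: list(map(list(A), A)) =?= list(map(C, list(E))),  map(char, C) =?= map(E, T2).
Decompose list/1: map(list(A), A) =?= map(C, list(E)).
Decompose map/2: list(A) =?= C,  A =?= list(E).
Bind C := list(A); substituting into the one remaining equation that mentions C gives: map(char, list(A)) =?= map(E, T2).
Bind A := list(E); substituting into the remaining equation gives: map(char, list(list(E))) =?= map(E, T2). Substituting into the earlier binding gives C := list(list(E)).
Decompose map/2: char =?= E,  list(list(E)) =?= T2.
Bind E := char; substituting into the remaining equation gives: list(list(char)) =?= T2. Substituting into the earlier bindings gives C := list(list(char)), A := list(char).
Bind T2 := list(list(char)).
Applying the MGU to either side gives list(map(list(map(list(list(char)), list(char))), map(char, list(list(char))))).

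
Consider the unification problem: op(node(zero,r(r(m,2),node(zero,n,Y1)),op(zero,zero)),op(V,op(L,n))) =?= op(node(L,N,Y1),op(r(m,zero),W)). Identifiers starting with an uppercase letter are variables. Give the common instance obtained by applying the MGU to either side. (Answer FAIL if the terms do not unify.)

op(node(zero,r(r(m,2),node(zero,n,op(zero,zero))),op(zero,zero)),op(r(m,zero),op(zero,n)))

Decompose op/2: node(zero,r(r(m,2),node(zero,n,Y1)),op(zero,zero)) =?= node(L,N,Y1),  op(V,op(L,n)) =?= op(r(m,zero),W).
Decompose node/3: zero =?= L,  r(r(m,2),node(zero,n,Y1)) =?= N,  op(zero,zero) =?= Y1.
Bind L := zero; substituting into the one remaining equation that mentions L gives: op(V,op(zero,n)) =?= op(r(m,zero),W).
Bind N := r(r(m,2),node(zero,n,Y1)); no other remaining equation mentions N.
Bind Y1 := op(zero,zero); no other remaining equation mentions Y1. Substituting into the earlier binding gives N := r(r(m,2),node(zero,n,op(zero,zero))).
Decompose op/2: V =?= r(m,zero),  op(zero,n) =?= W.
Bind V := r(m,zero); no other remaining equation mentions V.
Bind W := op(zero,n).
Applying the MGU to either side gives op(node(zero,r(r(m,2),node(zero,n,op(zero,zero))),op(zero,zero)),op(r(m,zero),op(zero,n))).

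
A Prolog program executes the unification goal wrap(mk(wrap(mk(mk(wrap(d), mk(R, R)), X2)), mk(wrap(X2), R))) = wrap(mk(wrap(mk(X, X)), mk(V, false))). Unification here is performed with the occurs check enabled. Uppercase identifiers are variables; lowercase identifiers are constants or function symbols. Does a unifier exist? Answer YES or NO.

Decompose wrap/1: mk(wrap(mk(mk(wrap(d), mk(R, R)), X2)), mk(wrap(X2), R)) = mk(wrap(mk(X, X)), mk(V, false)).
Decompose mk/2: wrap(mk(mk(wrap(d), mk(R, R)), X2)) = wrap(mk(X, X)),  mk(wrap(X2), R) = mk(V, false).
Decompose wrap/1: mk(mk(wrap(d), mk(R, R)), X2) = mk(X, X).
Decompose mk/2: mk(wrap(d), mk(R, R)) = X,  X2 = X.
Bind X := mk(wrap(d), mk(R, R)); substituting into the one remaining equation that mentions X gives: X2 = mk(wrap(d), mk(R, R)).
Bind X2 := mk(wrap(d), mk(R, R)); substituting into the remaining equation gives: mk(wrap(mk(wrap(d), mk(R, R))), R) = mk(V, false).
Decompose mk/2: wrap(mk(wrap(d), mk(R, R))) = V,  R = false.
Bind V := wrap(mk(wrap(d), mk(R, R))); no other remaining equation mentions V.
Bind R := false. Substituting into the earlier bindings gives X := mk(wrap(d), mk(false, false)), X2 := mk(wrap(d), mk(false, false)), V := wrap(mk(wrap(d), mk(false, false))).
No equations remain and no clash or occurs-check failure arose, so a unifier exists.

YES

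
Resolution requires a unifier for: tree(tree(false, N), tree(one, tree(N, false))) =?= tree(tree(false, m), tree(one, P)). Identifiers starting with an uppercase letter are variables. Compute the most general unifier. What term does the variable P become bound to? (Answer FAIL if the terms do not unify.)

Decompose tree/2: tree(false, N) =?= tree(false, m),  tree(one, tree(N, false)) =?= tree(one, P).
Decompose tree/2: false =?= false,  N =?= m.
Delete trivial equation false =?= false.
Bind N := m; substituting into the remaining equation gives: tree(one, tree(m, false)) =?= tree(one, P).
Decompose tree/2: one =?= one,  tree(m, false) =?= P.
Delete trivial equation one =?= one.
Bind P := tree(m, false).
MGU = { N -> m, P -> tree(m, false) }, so P -> tree(m, false).

tree(m, false)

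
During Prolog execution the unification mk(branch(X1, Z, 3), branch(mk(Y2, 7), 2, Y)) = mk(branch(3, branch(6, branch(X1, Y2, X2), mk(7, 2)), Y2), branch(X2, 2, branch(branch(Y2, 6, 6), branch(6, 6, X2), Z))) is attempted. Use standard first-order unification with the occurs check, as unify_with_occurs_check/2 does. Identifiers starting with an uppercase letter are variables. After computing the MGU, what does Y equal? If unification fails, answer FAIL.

Decompose mk/2: branch(X1, Z, 3) = branch(3, branch(6, branch(X1, Y2, X2), mk(7, 2)), Y2),  branch(mk(Y2, 7), 2, Y) = branch(X2, 2, branch(branch(Y2, 6, 6), branch(6, 6, X2), Z)).
Decompose branch/3: X1 = 3,  Z = branch(6, branch(X1, Y2, X2), mk(7, 2)),  3 = Y2.
Bind X1 := 3; substituting into the one remaining equation that mentions X1 gives: Z = branch(6, branch(3, Y2, X2), mk(7, 2)).
Bind Z := branch(6, branch(3, Y2, X2), mk(7, 2)); substituting into the one remaining equation that mentions Z gives: branch(mk(Y2, 7), 2, Y) = branch(X2, 2, branch(branch(Y2, 6, 6), branch(6, 6, X2), branch(6, branch(3, Y2, X2), mk(7, 2)))).
Bind Y2 := 3; substituting into the remaining equation gives: branch(mk(3, 7), 2, Y) = branch(X2, 2, branch(branch(3, 6, 6), branch(6, 6, X2), branch(6, branch(3, 3, X2), mk(7, 2)))). Substituting into the earlier binding gives Z := branch(6, branch(3, 3, X2), mk(7, 2)).
Decompose branch/3: mk(3, 7) = X2,  2 = 2,  Y = branch(branch(3, 6, 6), branch(6, 6, X2), branch(6, branch(3, 3, X2), mk(7, 2))).
Bind X2 := mk(3, 7); substituting into the one remaining equation that mentions X2 gives: Y = branch(branch(3, 6, 6), branch(6, 6, mk(3, 7)), branch(6, branch(3, 3, mk(3, 7)), mk(7, 2))). Substituting into the earlier binding gives Z := branch(6, branch(3, 3, mk(3, 7)), mk(7, 2)).
Delete trivial equation 2 = 2.
Bind Y := branch(branch(3, 6, 6), branch(6, 6, mk(3, 7)), branch(6, branch(3, 3, mk(3, 7)), mk(7, 2))).
MGU = { X1 -> 3, Z -> branch(6, branch(3, 3, mk(3, 7)), mk(7, 2)), Y2 -> 3, X2 -> mk(3, 7), Y -> branch(branch(3, 6, 6), branch(6, 6, mk(3, 7)), branch(6, branch(3, 3, mk(3, 7)), mk(7, 2))) }, so Y -> branch(branch(3, 6, 6), branch(6, 6, mk(3, 7)), branch(6, branch(3, 3, mk(3, 7)), mk(7, 2))).

branch(branch(3, 6, 6), branch(6, 6, mk(3, 7)), branch(6, branch(3, 3, mk(3, 7)), mk(7, 2)))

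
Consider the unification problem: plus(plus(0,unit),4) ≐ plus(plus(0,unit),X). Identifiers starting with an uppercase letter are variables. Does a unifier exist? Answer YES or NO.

YES

Decompose plus/2: plus(0,unit) ≐ plus(0,unit),  4 ≐ X.
Delete trivial equation plus(0,unit) ≐ plus(0,unit).
Bind X := 4.
No equations remain and no clash or occurs-check failure arose, so a unifier exists.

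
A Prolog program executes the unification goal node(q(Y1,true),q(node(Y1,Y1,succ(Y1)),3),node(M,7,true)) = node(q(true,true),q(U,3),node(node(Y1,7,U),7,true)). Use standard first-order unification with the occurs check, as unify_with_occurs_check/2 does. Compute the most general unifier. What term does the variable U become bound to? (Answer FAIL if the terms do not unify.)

node(true,true,succ(true))

Decompose node/3: q(Y1,true) = q(true,true),  q(node(Y1,Y1,succ(Y1)),3) = q(U,3),  node(M,7,true) = node(node(Y1,7,U),7,true).
Decompose q/2: Y1 = true,  true = true.
Bind Y1 := true; substituting into the 2 remaining equations that mention Y1 gives: q(node(true,true,succ(true)),3) = q(U,3),  node(M,7,true) = node(node(true,7,U),7,true).
Delete trivial equation true = true.
Decompose q/2: node(true,true,succ(true)) = U,  3 = 3.
Bind U := node(true,true,succ(true)); substituting into the one remaining equation that mentions U gives: node(M,7,true) = node(node(true,7,node(true,true,succ(true))),7,true).
Delete trivial equation 3 = 3.
Decompose node/3: M = node(true,7,node(true,true,succ(true))),  7 = 7,  true = true.
Bind M := node(true,7,node(true,true,succ(true))); no other remaining equation mentions M.
Delete trivial equation 7 = 7.
Delete trivial equation true = true.
MGU = { Y1 -> true, U -> node(true,true,succ(true)), M -> node(true,7,node(true,true,succ(true))) }, so U -> node(true,true,succ(true)).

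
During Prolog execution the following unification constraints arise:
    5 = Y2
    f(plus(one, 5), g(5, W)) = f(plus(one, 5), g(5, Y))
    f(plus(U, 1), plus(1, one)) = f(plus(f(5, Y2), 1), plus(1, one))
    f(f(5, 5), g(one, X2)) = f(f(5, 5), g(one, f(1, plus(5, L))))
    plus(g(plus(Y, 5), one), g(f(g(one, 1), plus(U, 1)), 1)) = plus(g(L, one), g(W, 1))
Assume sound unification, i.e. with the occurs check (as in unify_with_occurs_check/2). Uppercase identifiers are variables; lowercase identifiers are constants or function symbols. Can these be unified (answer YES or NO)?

Bind Y2 := 5; substituting into the one remaining equation that mentions Y2 gives: f(plus(U, 1), plus(1, one)) = f(plus(f(5, 5), 1), plus(1, one)).
Decompose f/2: plus(one, 5) = plus(one, 5),  g(5, W) = g(5, Y).
Delete trivial equation plus(one, 5) = plus(one, 5).
Decompose g/2: 5 = 5,  W = Y.
Delete trivial equation 5 = 5.
Bind W := Y; substituting into the one remaining equation that mentions W gives: plus(g(plus(Y, 5), one), g(f(g(one, 1), plus(U, 1)), 1)) = plus(g(L, one), g(Y, 1)).
Decompose f/2: plus(U, 1) = plus(f(5, 5), 1),  plus(1, one) = plus(1, one).
Decompose plus/2: U = f(5, 5),  1 = 1.
Bind U := f(5, 5); substituting into the one remaining equation that mentions U gives: plus(g(plus(Y, 5), one), g(f(g(one, 1), plus(f(5, 5), 1)), 1)) = plus(g(L, one), g(Y, 1)).
Delete trivial equation 1 = 1.
Delete trivial equation plus(1, one) = plus(1, one).
Decompose f/2: f(5, 5) = f(5, 5),  g(one, X2) = g(one, f(1, plus(5, L))).
Delete trivial equation f(5, 5) = f(5, 5).
Decompose g/2: one = one,  X2 = f(1, plus(5, L)).
Delete trivial equation one = one.
Bind X2 := f(1, plus(5, L)); no other remaining equation mentions X2.
Decompose plus/2: g(plus(Y, 5), one) = g(L, one),  g(f(g(one, 1), plus(f(5, 5), 1)), 1) = g(Y, 1).
Decompose g/2: plus(Y, 5) = L,  one = one.
Bind L := plus(Y, 5); no other remaining equation mentions L. Substituting into the earlier binding gives X2 := f(1, plus(5, plus(Y, 5))).
Delete trivial equation one = one.
Decompose g/2: f(g(one, 1), plus(f(5, 5), 1)) = Y,  1 = 1.
Bind Y := f(g(one, 1), plus(f(5, 5), 1)); no other remaining equation mentions Y. Substituting into the earlier bindings gives W := f(g(one, 1), plus(f(5, 5), 1)), X2 := f(1, plus(5, plus(f(g(one, 1), plus(f(5, 5), 1)), 5))), L := plus(f(g(one, 1), plus(f(5, 5), 1)), 5).
Delete trivial equation 1 = 1.
No equations remain and no clash or occurs-check failure arose, so a unifier exists.

YES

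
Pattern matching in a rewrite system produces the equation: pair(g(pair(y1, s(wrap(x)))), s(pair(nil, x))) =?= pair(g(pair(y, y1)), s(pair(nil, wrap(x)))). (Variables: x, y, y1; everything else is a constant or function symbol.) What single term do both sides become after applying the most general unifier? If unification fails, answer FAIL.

FAIL

Decompose pair/2: g(pair(y1, s(wrap(x)))) =?= g(pair(y, y1)),  s(pair(nil, x)) =?= s(pair(nil, wrap(x))).
Decompose g/1: pair(y1, s(wrap(x))) =?= pair(y, y1).
Decompose pair/2: y1 =?= y,  s(wrap(x)) =?= y1.
Bind y1 := y; substituting into the one remaining equation that mentions y1 gives: s(wrap(x)) =?= y.
Bind y := s(wrap(x)); no other remaining equation mentions y. Substituting into the earlier binding gives y1 := s(wrap(x)).
Decompose s/1: pair(nil, x) =?= pair(nil, wrap(x)).
Decompose pair/2: nil =?= nil,  x =?= wrap(x).
Delete trivial equation nil =?= nil.
Occurs check fails: x occurs in wrap(x); the equation x =?= wrap(x) has no finite solution.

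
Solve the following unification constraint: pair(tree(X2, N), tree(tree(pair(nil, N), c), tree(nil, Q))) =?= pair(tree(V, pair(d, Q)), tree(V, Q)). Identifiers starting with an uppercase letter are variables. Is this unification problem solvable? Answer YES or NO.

Decompose pair/2: tree(X2, N) =?= tree(V, pair(d, Q)),  tree(tree(pair(nil, N), c), tree(nil, Q)) =?= tree(V, Q).
Decompose tree/2: X2 =?= V,  N =?= pair(d, Q).
Bind X2 := V; no other remaining equation mentions X2.
Bind N := pair(d, Q); substituting into the remaining equation gives: tree(tree(pair(nil, pair(d, Q)), c), tree(nil, Q)) =?= tree(V, Q).
Decompose tree/2: tree(pair(nil, pair(d, Q)), c) =?= V,  tree(nil, Q) =?= Q.
Bind V := tree(pair(nil, pair(d, Q)), c); no other remaining equation mentions V. Substituting into the earlier binding gives X2 := tree(pair(nil, pair(d, Q)), c).
Occurs check fails: Q occurs in tree(nil, Q); the equation Q =?= tree(nil, Q) has no finite solution.

NO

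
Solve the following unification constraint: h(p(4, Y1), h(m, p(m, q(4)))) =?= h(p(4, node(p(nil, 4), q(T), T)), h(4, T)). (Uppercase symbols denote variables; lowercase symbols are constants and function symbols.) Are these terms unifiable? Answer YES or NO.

NO

Decompose h/2: p(4, Y1) =?= p(4, node(p(nil, 4), q(T), T)),  h(m, p(m, q(4))) =?= h(4, T).
Decompose p/2: 4 =?= 4,  Y1 =?= node(p(nil, 4), q(T), T).
Delete trivial equation 4 =?= 4.
Bind Y1 := node(p(nil, 4), q(T), T); no other remaining equation mentions Y1.
Decompose h/2: m =?= 4,  p(m, q(4)) =?= T.
Clash: constants m and 4 differ; no unifier exists.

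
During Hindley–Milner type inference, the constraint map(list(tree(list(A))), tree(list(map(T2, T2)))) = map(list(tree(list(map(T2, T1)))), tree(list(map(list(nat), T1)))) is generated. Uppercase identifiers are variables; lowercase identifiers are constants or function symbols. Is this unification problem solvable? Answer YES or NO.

YES

Decompose map/2: list(tree(list(A))) = list(tree(list(map(T2, T1)))),  tree(list(map(T2, T2))) = tree(list(map(list(nat), T1))).
Decompose list/1: tree(list(A)) = tree(list(map(T2, T1))).
Decompose tree/1: list(A) = list(map(T2, T1)).
Decompose list/1: A = map(T2, T1).
Bind A := map(T2, T1); no other remaining equation mentions A.
Decompose tree/1: list(map(T2, T2)) = list(map(list(nat), T1)).
Decompose list/1: map(T2, T2) = map(list(nat), T1).
Decompose map/2: T2 = list(nat),  T2 = T1.
Bind T2 := list(nat); substituting into the remaining equation gives: list(nat) = T1. Substituting into the earlier binding gives A := map(list(nat), T1).
Bind T1 := list(nat). Substituting into the earlier binding gives A := map(list(nat), list(nat)).
No equations remain and no clash or occurs-check failure arose, so a unifier exists.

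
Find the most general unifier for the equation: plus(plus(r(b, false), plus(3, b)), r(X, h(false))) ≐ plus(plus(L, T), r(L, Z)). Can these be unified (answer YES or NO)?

Decompose plus/2: plus(r(b, false), plus(3, b)) ≐ plus(L, T),  r(X, h(false)) ≐ r(L, Z).
Decompose plus/2: r(b, false) ≐ L,  plus(3, b) ≐ T.
Bind L := r(b, false); substituting into the one remaining equation that mentions L gives: r(X, h(false)) ≐ r(r(b, false), Z).
Bind T := plus(3, b); no other remaining equation mentions T.
Decompose r/2: X ≐ r(b, false),  h(false) ≐ Z.
Bind X := r(b, false); no other remaining equation mentions X.
Bind Z := h(false).
No equations remain and no clash or occurs-check failure arose, so a unifier exists.

YES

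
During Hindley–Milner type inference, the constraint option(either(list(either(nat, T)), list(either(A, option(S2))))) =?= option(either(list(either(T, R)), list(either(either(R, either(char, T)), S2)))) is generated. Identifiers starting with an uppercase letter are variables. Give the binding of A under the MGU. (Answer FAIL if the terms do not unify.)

FAIL

Decompose option/1: either(list(either(nat, T)), list(either(A, option(S2)))) =?= either(list(either(T, R)), list(either(either(R, either(char, T)), S2))).
Decompose either/2: list(either(nat, T)) =?= list(either(T, R)),  list(either(A, option(S2))) =?= list(either(either(R, either(char, T)), S2)).
Decompose list/1: either(nat, T) =?= either(T, R).
Decompose either/2: nat =?= T,  T =?= R.
Bind T := nat; substituting into the remaining equations gives: nat =?= R,  list(either(A, option(S2))) =?= list(either(either(R, either(char, nat)), S2)).
Bind R := nat; substituting into the remaining equation gives: list(either(A, option(S2))) =?= list(either(either(nat, either(char, nat)), S2)).
Decompose list/1: either(A, option(S2)) =?= either(either(nat, either(char, nat)), S2).
Decompose either/2: A =?= either(nat, either(char, nat)),  option(S2) =?= S2.
Bind A := either(nat, either(char, nat)); no other remaining equation mentions A.
Occurs check fails: S2 occurs in option(S2); the equation S2 =?= option(S2) has no finite solution.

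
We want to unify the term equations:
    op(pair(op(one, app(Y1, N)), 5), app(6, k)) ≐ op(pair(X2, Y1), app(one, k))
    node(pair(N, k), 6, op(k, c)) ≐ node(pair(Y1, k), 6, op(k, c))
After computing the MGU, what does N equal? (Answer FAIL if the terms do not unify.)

FAIL

Decompose op/2: pair(op(one, app(Y1, N)), 5) ≐ pair(X2, Y1),  app(6, k) ≐ app(one, k).
Decompose pair/2: op(one, app(Y1, N)) ≐ X2,  5 ≐ Y1.
Bind X2 := op(one, app(Y1, N)); no other remaining equation mentions X2.
Bind Y1 := 5; substituting into the one remaining equation that mentions Y1 gives: node(pair(N, k), 6, op(k, c)) ≐ node(pair(5, k), 6, op(k, c)). Substituting into the earlier binding gives X2 := op(one, app(5, N)).
Decompose app/2: 6 ≐ one,  k ≐ k.
Clash: constants 6 and one differ; no unifier exists.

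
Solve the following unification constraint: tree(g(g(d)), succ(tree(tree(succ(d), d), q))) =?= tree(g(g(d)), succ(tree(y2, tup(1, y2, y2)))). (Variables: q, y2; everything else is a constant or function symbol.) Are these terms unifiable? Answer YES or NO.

Decompose tree/2: g(g(d)) =?= g(g(d)),  succ(tree(tree(succ(d), d), q)) =?= succ(tree(y2, tup(1, y2, y2))).
Delete trivial equation g(g(d)) =?= g(g(d)).
Decompose succ/1: tree(tree(succ(d), d), q) =?= tree(y2, tup(1, y2, y2)).
Decompose tree/2: tree(succ(d), d) =?= y2,  q =?= tup(1, y2, y2).
Bind y2 := tree(succ(d), d); substituting into the remaining equation gives: q =?= tup(1, tree(succ(d), d), tree(succ(d), d)).
Bind q := tup(1, tree(succ(d), d), tree(succ(d), d)).
No equations remain and no clash or occurs-check failure arose, so a unifier exists.

YES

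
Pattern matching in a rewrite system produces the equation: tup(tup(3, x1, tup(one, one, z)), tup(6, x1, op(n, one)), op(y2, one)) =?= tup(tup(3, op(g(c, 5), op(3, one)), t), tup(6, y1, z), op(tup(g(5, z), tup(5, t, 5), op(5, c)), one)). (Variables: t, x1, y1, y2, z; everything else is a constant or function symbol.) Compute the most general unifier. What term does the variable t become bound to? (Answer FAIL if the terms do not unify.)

Decompose tup/3: tup(3, x1, tup(one, one, z)) =?= tup(3, op(g(c, 5), op(3, one)), t),  tup(6, x1, op(n, one)) =?= tup(6, y1, z),  op(y2, one) =?= op(tup(g(5, z), tup(5, t, 5), op(5, c)), one).
Decompose tup/3: 3 =?= 3,  x1 =?= op(g(c, 5), op(3, one)),  tup(one, one, z) =?= t.
Delete trivial equation 3 =?= 3.
Bind x1 := op(g(c, 5), op(3, one)); substituting into the one remaining equation that mentions x1 gives: tup(6, op(g(c, 5), op(3, one)), op(n, one)) =?= tup(6, y1, z).
Bind t := tup(one, one, z); substituting into the one remaining equation that mentions t gives: op(y2, one) =?= op(tup(g(5, z), tup(5, tup(one, one, z), 5), op(5, c)), one).
Decompose tup/3: 6 =?= 6,  op(g(c, 5), op(3, one)) =?= y1,  op(n, one) =?= z.
Delete trivial equation 6 =?= 6.
Bind y1 := op(g(c, 5), op(3, one)); no other remaining equation mentions y1.
Bind z := op(n, one); substituting into the remaining equation gives: op(y2, one) =?= op(tup(g(5, op(n, one)), tup(5, tup(one, one, op(n, one)), 5), op(5, c)), one). Substituting into the earlier binding gives t := tup(one, one, op(n, one)).
Decompose op/2: y2 =?= tup(g(5, op(n, one)), tup(5, tup(one, one, op(n, one)), 5), op(5, c)),  one =?= one.
Bind y2 := tup(g(5, op(n, one)), tup(5, tup(one, one, op(n, one)), 5), op(5, c)); no other remaining equation mentions y2.
Delete trivial equation one =?= one.
MGU = { x1 -> op(g(c, 5), op(3, one)), t -> tup(one, one, op(n, one)), y1 -> op(g(c, 5), op(3, one)), z -> op(n, one), y2 -> tup(g(5, op(n, one)), tup(5, tup(one, one, op(n, one)), 5), op(5, c)) }, so t -> tup(one, one, op(n, one)).

tup(one, one, op(n, one))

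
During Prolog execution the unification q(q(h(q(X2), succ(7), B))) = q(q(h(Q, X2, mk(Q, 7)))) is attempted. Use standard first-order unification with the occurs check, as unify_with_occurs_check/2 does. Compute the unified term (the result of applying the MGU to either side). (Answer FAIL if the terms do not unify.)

q(q(h(q(succ(7)), succ(7), mk(q(succ(7)), 7))))

Decompose q/1: q(h(q(X2), succ(7), B)) = q(h(Q, X2, mk(Q, 7))).
Decompose q/1: h(q(X2), succ(7), B) = h(Q, X2, mk(Q, 7)).
Decompose h/3: q(X2) = Q,  succ(7) = X2,  B = mk(Q, 7).
Bind Q := q(X2); substituting into the one remaining equation that mentions Q gives: B = mk(q(X2), 7).
Bind X2 := succ(7); substituting into the remaining equation gives: B = mk(q(succ(7)), 7). Substituting into the earlier binding gives Q := q(succ(7)).
Bind B := mk(q(succ(7)), 7).
Applying the MGU to either side gives q(q(h(q(succ(7)), succ(7), mk(q(succ(7)), 7)))).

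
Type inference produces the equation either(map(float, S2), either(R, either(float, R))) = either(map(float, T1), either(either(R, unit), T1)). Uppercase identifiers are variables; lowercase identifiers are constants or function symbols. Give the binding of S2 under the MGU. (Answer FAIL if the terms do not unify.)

Decompose either/2: map(float, S2) = map(float, T1),  either(R, either(float, R)) = either(either(R, unit), T1).
Decompose map/2: float = float,  S2 = T1.
Delete trivial equation float = float.
Bind S2 := T1; no other remaining equation mentions S2.
Decompose either/2: R = either(R, unit),  either(float, R) = T1.
Occurs check fails: R occurs in either(R, unit); the equation R = either(R, unit) has no finite solution.

FAIL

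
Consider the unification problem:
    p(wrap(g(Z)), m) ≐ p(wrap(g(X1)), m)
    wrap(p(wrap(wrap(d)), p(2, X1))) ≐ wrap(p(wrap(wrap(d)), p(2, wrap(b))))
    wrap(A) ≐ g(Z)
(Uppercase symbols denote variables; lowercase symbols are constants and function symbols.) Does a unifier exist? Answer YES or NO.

NO

Decompose p/2: wrap(g(Z)) ≐ wrap(g(X1)),  m ≐ m.
Decompose wrap/1: g(Z) ≐ g(X1).
Decompose g/1: Z ≐ X1.
Bind Z := X1; substituting into the one remaining equation that mentions Z gives: wrap(A) ≐ g(X1).
Delete trivial equation m ≐ m.
Decompose wrap/1: p(wrap(wrap(d)), p(2, X1)) ≐ p(wrap(wrap(d)), p(2, wrap(b))).
Decompose p/2: wrap(wrap(d)) ≐ wrap(wrap(d)),  p(2, X1) ≐ p(2, wrap(b)).
Delete trivial equation wrap(wrap(d)) ≐ wrap(wrap(d)).
Decompose p/2: 2 ≐ 2,  X1 ≐ wrap(b).
Delete trivial equation 2 ≐ 2.
Bind X1 := wrap(b); substituting into the remaining equation gives: wrap(A) ≐ g(wrap(b)). Substituting into the earlier binding gives Z := wrap(b).
Clash: head symbols differ (wrap/1 vs g/1); no unifier exists.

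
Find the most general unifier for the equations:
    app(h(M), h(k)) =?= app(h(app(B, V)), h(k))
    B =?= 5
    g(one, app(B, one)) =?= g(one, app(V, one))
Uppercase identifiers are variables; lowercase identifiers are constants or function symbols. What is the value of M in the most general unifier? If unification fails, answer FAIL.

Decompose app/2: h(M) =?= h(app(B, V)),  h(k) =?= h(k).
Decompose h/1: M =?= app(B, V).
Bind M := app(B, V); no other remaining equation mentions M.
Delete trivial equation h(k) =?= h(k).
Bind B := 5; substituting into the remaining equation gives: g(one, app(5, one)) =?= g(one, app(V, one)). Substituting into the earlier binding gives M := app(5, V).
Decompose g/2: one =?= one,  app(5, one) =?= app(V, one).
Delete trivial equation one =?= one.
Decompose app/2: 5 =?= V,  one =?= one.
Bind V := 5; no other remaining equation mentions V. Substituting into the earlier binding gives M := app(5, 5).
Delete trivial equation one =?= one.
MGU = { M := app(5, 5), B := 5, V := 5 }, so M := app(5, 5).

app(5, 5)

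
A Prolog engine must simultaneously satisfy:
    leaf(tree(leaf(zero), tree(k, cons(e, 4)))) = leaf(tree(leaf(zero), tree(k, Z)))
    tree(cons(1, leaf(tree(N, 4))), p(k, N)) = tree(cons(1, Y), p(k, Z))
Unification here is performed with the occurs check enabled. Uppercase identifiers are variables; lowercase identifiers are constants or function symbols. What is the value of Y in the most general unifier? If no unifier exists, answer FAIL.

leaf(tree(cons(e, 4), 4))

Decompose leaf/1: tree(leaf(zero), tree(k, cons(e, 4))) = tree(leaf(zero), tree(k, Z)).
Decompose tree/2: leaf(zero) = leaf(zero),  tree(k, cons(e, 4)) = tree(k, Z).
Delete trivial equation leaf(zero) = leaf(zero).
Decompose tree/2: k = k,  cons(e, 4) = Z.
Delete trivial equation k = k.
Bind Z := cons(e, 4); substituting into the remaining equation gives: tree(cons(1, leaf(tree(N, 4))), p(k, N)) = tree(cons(1, Y), p(k, cons(e, 4))).
Decompose tree/2: cons(1, leaf(tree(N, 4))) = cons(1, Y),  p(k, N) = p(k, cons(e, 4)).
Decompose cons/2: 1 = 1,  leaf(tree(N, 4)) = Y.
Delete trivial equation 1 = 1.
Bind Y := leaf(tree(N, 4)); no other remaining equation mentions Y.
Decompose p/2: k = k,  N = cons(e, 4).
Delete trivial equation k = k.
Bind N := cons(e, 4). Substituting into the earlier binding gives Y := leaf(tree(cons(e, 4), 4)).
MGU = { Z = cons(e, 4), Y = leaf(tree(cons(e, 4), 4)), N = cons(e, 4) }, so Y = leaf(tree(cons(e, 4), 4)).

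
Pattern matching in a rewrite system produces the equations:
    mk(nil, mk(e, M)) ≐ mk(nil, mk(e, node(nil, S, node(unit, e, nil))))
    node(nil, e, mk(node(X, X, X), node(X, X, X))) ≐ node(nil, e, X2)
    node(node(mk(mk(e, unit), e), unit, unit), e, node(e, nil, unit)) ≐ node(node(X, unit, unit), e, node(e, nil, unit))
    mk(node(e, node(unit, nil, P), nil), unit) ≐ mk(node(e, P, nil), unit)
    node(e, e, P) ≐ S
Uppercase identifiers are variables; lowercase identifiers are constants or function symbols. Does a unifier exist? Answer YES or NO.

Decompose mk/2: nil ≐ nil,  mk(e, M) ≐ mk(e, node(nil, S, node(unit, e, nil))).
Delete trivial equation nil ≐ nil.
Decompose mk/2: e ≐ e,  M ≐ node(nil, S, node(unit, e, nil)).
Delete trivial equation e ≐ e.
Bind M := node(nil, S, node(unit, e, nil)); no other remaining equation mentions M.
Decompose node/3: nil ≐ nil,  e ≐ e,  mk(node(X, X, X), node(X, X, X)) ≐ X2.
Delete trivial equation nil ≐ nil.
Delete trivial equation e ≐ e.
Bind X2 := mk(node(X, X, X), node(X, X, X)); no other remaining equation mentions X2.
Decompose node/3: node(mk(mk(e, unit), e), unit, unit) ≐ node(X, unit, unit),  e ≐ e,  node(e, nil, unit) ≐ node(e, nil, unit).
Decompose node/3: mk(mk(e, unit), e) ≐ X,  unit ≐ unit,  unit ≐ unit.
Bind X := mk(mk(e, unit), e); no other remaining equation mentions X. Substituting into the earlier binding gives X2 := mk(node(mk(mk(e, unit), e), mk(mk(e, unit), e), mk(mk(e, unit), e)), node(mk(mk(e, unit), e), mk(mk(e, unit), e), mk(mk(e, unit), e))).
Delete trivial equation unit ≐ unit.
Delete trivial equation unit ≐ unit.
Delete trivial equation e ≐ e.
Delete trivial equation node(e, nil, unit) ≐ node(e, nil, unit).
Decompose mk/2: node(e, node(unit, nil, P), nil) ≐ node(e, P, nil),  unit ≐ unit.
Decompose node/3: e ≐ e,  node(unit, nil, P) ≐ P,  nil ≐ nil.
Delete trivial equation e ≐ e.
Occurs check fails: P occurs in node(unit, nil, P); the equation P ≐ node(unit, nil, P) has no finite solution.

NO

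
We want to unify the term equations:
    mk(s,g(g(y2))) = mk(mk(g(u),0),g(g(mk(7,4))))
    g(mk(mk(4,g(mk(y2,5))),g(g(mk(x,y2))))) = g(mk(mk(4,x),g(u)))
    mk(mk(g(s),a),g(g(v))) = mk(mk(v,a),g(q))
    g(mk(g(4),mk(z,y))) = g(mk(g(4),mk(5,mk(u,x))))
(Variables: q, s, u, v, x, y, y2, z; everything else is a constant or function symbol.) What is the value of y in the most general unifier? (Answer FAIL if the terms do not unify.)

mk(g(mk(g(mk(mk(7,4),5)),mk(7,4))),g(mk(mk(7,4),5)))

Decompose mk/2: s = mk(g(u),0),  g(g(y2)) = g(g(mk(7,4))).
Bind s := mk(g(u),0); substituting into the one remaining equation that mentions s gives: mk(mk(g(mk(g(u),0)),a),g(g(v))) = mk(mk(v,a),g(q)).
Decompose g/1: g(y2) = g(mk(7,4)).
Decompose g/1: y2 = mk(7,4).
Bind y2 := mk(7,4); substituting into the one remaining equation that mentions y2 gives: g(mk(mk(4,g(mk(mk(7,4),5))),g(g(mk(x,mk(7,4)))))) = g(mk(mk(4,x),g(u))).
Decompose g/1: mk(mk(4,g(mk(mk(7,4),5))),g(g(mk(x,mk(7,4))))) = mk(mk(4,x),g(u)).
Decompose mk/2: mk(4,g(mk(mk(7,4),5))) = mk(4,x),  g(g(mk(x,mk(7,4)))) = g(u).
Decompose mk/2: 4 = 4,  g(mk(mk(7,4),5)) = x.
Delete trivial equation 4 = 4.
Bind x := g(mk(mk(7,4),5)); substituting into the 2 remaining equations that mention x gives: g(g(mk(g(mk(mk(7,4),5)),mk(7,4)))) = g(u),  g(mk(g(4),mk(z,y))) = g(mk(g(4),mk(5,mk(u,g(mk(mk(7,4),5)))))).
Decompose g/1: g(mk(g(mk(mk(7,4),5)),mk(7,4))) = u.
Bind u := g(mk(g(mk(mk(7,4),5)),mk(7,4))); substituting into the remaining equations gives: mk(mk(g(mk(g(g(mk(g(mk(mk(7,4),5)),mk(7,4)))),0)),a),g(g(v))) = mk(mk(v,a),g(q)),  g(mk(g(4),mk(z,y))) = g(mk(g(4),mk(5,mk(g(mk(g(mk(mk(7,4),5)),mk(7,4))),g(mk(mk(7,4),5)))))). Substituting into the earlier binding gives s := mk(g(g(mk(g(mk(mk(7,4),5)),mk(7,4)))),0).
Decompose mk/2: mk(g(mk(g(g(mk(g(mk(mk(7,4),5)),mk(7,4)))),0)),a) = mk(v,a),  g(g(v)) = g(q).
Decompose mk/2: g(mk(g(g(mk(g(mk(mk(7,4),5)),mk(7,4)))),0)) = v,  a = a.
Bind v := g(mk(g(g(mk(g(mk(mk(7,4),5)),mk(7,4)))),0)); substituting into the one remaining equation that mentions v gives: g(g(g(mk(g(g(mk(g(mk(mk(7,4),5)),mk(7,4)))),0)))) = g(q).
Delete trivial equation a = a.
Decompose g/1: g(g(mk(g(g(mk(g(mk(mk(7,4),5)),mk(7,4)))),0))) = q.
Bind q := g(g(mk(g(g(mk(g(mk(mk(7,4),5)),mk(7,4)))),0))); no other remaining equation mentions q.
Decompose g/1: mk(g(4),mk(z,y)) = mk(g(4),mk(5,mk(g(mk(g(mk(mk(7,4),5)),mk(7,4))),g(mk(mk(7,4),5))))).
Decompose mk/2: g(4) = g(4),  mk(z,y) = mk(5,mk(g(mk(g(mk(mk(7,4),5)),mk(7,4))),g(mk(mk(7,4),5)))).
Delete trivial equation g(4) = g(4).
Decompose mk/2: z = 5,  y = mk(g(mk(g(mk(mk(7,4),5)),mk(7,4))),g(mk(mk(7,4),5))).
Bind z := 5; no other remaining equation mentions z.
Bind y := mk(g(mk(g(mk(mk(7,4),5)),mk(7,4))),g(mk(mk(7,4),5))).
MGU = { s := mk(g(g(mk(g(mk(mk(7,4),5)),mk(7,4)))),0), y2 := mk(7,4), x := g(mk(mk(7,4),5)), u := g(mk(g(mk(mk(7,4),5)),mk(7,4))), v := g(mk(g(g(mk(g(mk(mk(7,4),5)),mk(7,4)))),0)), q := g(g(mk(g(g(mk(g(mk(mk(7,4),5)),mk(7,4)))),0))), z := 5, y := mk(g(mk(g(mk(mk(7,4),5)),mk(7,4))),g(mk(mk(7,4),5))) }, so y := mk(g(mk(g(mk(mk(7,4),5)),mk(7,4))),g(mk(mk(7,4),5))).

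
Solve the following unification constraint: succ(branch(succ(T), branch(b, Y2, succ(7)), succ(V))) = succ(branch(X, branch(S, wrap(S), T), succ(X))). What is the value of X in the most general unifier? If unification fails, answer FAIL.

succ(succ(7))

Decompose succ/1: branch(succ(T), branch(b, Y2, succ(7)), succ(V)) = branch(X, branch(S, wrap(S), T), succ(X)).
Decompose branch/3: succ(T) = X,  branch(b, Y2, succ(7)) = branch(S, wrap(S), T),  succ(V) = succ(X).
Bind X := succ(T); substituting into the one remaining equation that mentions X gives: succ(V) = succ(succ(T)).
Decompose branch/3: b = S,  Y2 = wrap(S),  succ(7) = T.
Bind S := b; substituting into the one remaining equation that mentions S gives: Y2 = wrap(b).
Bind Y2 := wrap(b); no other remaining equation mentions Y2.
Bind T := succ(7); substituting into the remaining equation gives: succ(V) = succ(succ(succ(7))). Substituting into the earlier binding gives X := succ(succ(7)).
Decompose succ/1: V = succ(succ(7)).
Bind V := succ(succ(7)).
MGU = { X -> succ(succ(7)), S -> b, Y2 -> wrap(b), T -> succ(7), V -> succ(succ(7)) }, so X -> succ(succ(7)).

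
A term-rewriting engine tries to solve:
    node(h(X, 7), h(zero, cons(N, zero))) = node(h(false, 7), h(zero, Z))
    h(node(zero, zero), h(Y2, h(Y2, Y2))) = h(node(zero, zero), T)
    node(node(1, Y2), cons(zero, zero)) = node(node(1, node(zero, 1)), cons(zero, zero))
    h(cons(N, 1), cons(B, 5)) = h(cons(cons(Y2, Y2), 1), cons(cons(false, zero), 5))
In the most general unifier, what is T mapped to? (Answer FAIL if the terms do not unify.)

Decompose node/2: h(X, 7) = h(false, 7),  h(zero, cons(N, zero)) = h(zero, Z).
Decompose h/2: X = false,  7 = 7.
Bind X := false; no other remaining equation mentions X.
Delete trivial equation 7 = 7.
Decompose h/2: zero = zero,  cons(N, zero) = Z.
Delete trivial equation zero = zero.
Bind Z := cons(N, zero); no other remaining equation mentions Z.
Decompose h/2: node(zero, zero) = node(zero, zero),  h(Y2, h(Y2, Y2)) = T.
Delete trivial equation node(zero, zero) = node(zero, zero).
Bind T := h(Y2, h(Y2, Y2)); no other remaining equation mentions T.
Decompose node/2: node(1, Y2) = node(1, node(zero, 1)),  cons(zero, zero) = cons(zero, zero).
Decompose node/2: 1 = 1,  Y2 = node(zero, 1).
Delete trivial equation 1 = 1.
Bind Y2 := node(zero, 1); substituting into the one remaining equation that mentions Y2 gives: h(cons(N, 1), cons(B, 5)) = h(cons(cons(node(zero, 1), node(zero, 1)), 1), cons(cons(false, zero), 5)). Substituting into the earlier binding gives T := h(node(zero, 1), h(node(zero, 1), node(zero, 1))).
Delete trivial equation cons(zero, zero) = cons(zero, zero).
Decompose h/2: cons(N, 1) = cons(cons(node(zero, 1), node(zero, 1)), 1),  cons(B, 5) = cons(cons(false, zero), 5).
Decompose cons/2: N = cons(node(zero, 1), node(zero, 1)),  1 = 1.
Bind N := cons(node(zero, 1), node(zero, 1)); no other remaining equation mentions N. Substituting into the earlier binding gives Z := cons(cons(node(zero, 1), node(zero, 1)), zero).
Delete trivial equation 1 = 1.
Decompose cons/2: B = cons(false, zero),  5 = 5.
Bind B := cons(false, zero); no other remaining equation mentions B.
Delete trivial equation 5 = 5.
MGU = { X -> false, Z -> cons(cons(node(zero, 1), node(zero, 1)), zero), T -> h(node(zero, 1), h(node(zero, 1), node(zero, 1))), Y2 -> node(zero, 1), N -> cons(node(zero, 1), node(zero, 1)), B -> cons(false, zero) }, so T -> h(node(zero, 1), h(node(zero, 1), node(zero, 1))).

h(node(zero, 1), h(node(zero, 1), node(zero, 1)))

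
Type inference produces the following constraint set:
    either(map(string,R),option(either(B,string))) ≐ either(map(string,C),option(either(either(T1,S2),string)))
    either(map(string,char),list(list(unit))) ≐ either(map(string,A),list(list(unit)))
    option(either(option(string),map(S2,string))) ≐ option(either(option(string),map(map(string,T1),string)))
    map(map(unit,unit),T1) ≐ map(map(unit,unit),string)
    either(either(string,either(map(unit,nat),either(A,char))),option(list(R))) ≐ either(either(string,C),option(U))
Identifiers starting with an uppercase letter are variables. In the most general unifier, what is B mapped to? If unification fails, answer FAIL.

either(string,map(string,string))

Decompose either/2: map(string,R) ≐ map(string,C),  option(either(B,string)) ≐ option(either(either(T1,S2),string)).
Decompose map/2: string ≐ string,  R ≐ C.
Delete trivial equation string ≐ string.
Bind R := C; substituting into the one remaining equation that mentions R gives: either(either(string,either(map(unit,nat),either(A,char))),option(list(C))) ≐ either(either(string,C),option(U)).
Decompose option/1: either(B,string) ≐ either(either(T1,S2),string).
Decompose either/2: B ≐ either(T1,S2),  string ≐ string.
Bind B := either(T1,S2); no other remaining equation mentions B.
Delete trivial equation string ≐ string.
Decompose either/2: map(string,char) ≐ map(string,A),  list(list(unit)) ≐ list(list(unit)).
Decompose map/2: string ≐ string,  char ≐ A.
Delete trivial equation string ≐ string.
Bind A := char; substituting into the one remaining equation that mentions A gives: either(either(string,either(map(unit,nat),either(char,char))),option(list(C))) ≐ either(either(string,C),option(U)).
Delete trivial equation list(list(unit)) ≐ list(list(unit)).
Decompose option/1: either(option(string),map(S2,string)) ≐ either(option(string),map(map(string,T1),string)).
Decompose either/2: option(string) ≐ option(string),  map(S2,string) ≐ map(map(string,T1),string).
Delete trivial equation option(string) ≐ option(string).
Decompose map/2: S2 ≐ map(string,T1),  string ≐ string.
Bind S2 := map(string,T1); no other remaining equation mentions S2. Substituting into the earlier binding gives B := either(T1,map(string,T1)).
Delete trivial equation string ≐ string.
Decompose map/2: map(unit,unit) ≐ map(unit,unit),  T1 ≐ string.
Delete trivial equation map(unit,unit) ≐ map(unit,unit).
Bind T1 := string; no other remaining equation mentions T1. Substituting into the earlier bindings gives B := either(string,map(string,string)), S2 := map(string,string).
Decompose either/2: either(string,either(map(unit,nat),either(char,char))) ≐ either(string,C),  option(list(C)) ≐ option(U).
Decompose either/2: string ≐ string,  either(map(unit,nat),either(char,char)) ≐ C.
Delete trivial equation string ≐ string.
Bind C := either(map(unit,nat),either(char,char)); substituting into the remaining equation gives: option(list(either(map(unit,nat),either(char,char)))) ≐ option(U). Substituting into the earlier binding gives R := either(map(unit,nat),either(char,char)).
Decompose option/1: list(either(map(unit,nat),either(char,char))) ≐ U.
Bind U := list(either(map(unit,nat),either(char,char))).
MGU = { R ↦ either(map(unit,nat),either(char,char)), B ↦ either(string,map(string,string)), A ↦ char, S2 ↦ map(string,string), T1 ↦ string, C ↦ either(map(unit,nat),either(char,char)), U ↦ list(either(map(unit,nat),either(char,char))) }, so B ↦ either(string,map(string,string)).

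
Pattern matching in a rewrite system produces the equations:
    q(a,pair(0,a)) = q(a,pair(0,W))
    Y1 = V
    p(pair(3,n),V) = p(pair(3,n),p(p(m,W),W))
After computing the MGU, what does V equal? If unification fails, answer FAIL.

Decompose q/2: a = a,  pair(0,a) = pair(0,W).
Delete trivial equation a = a.
Decompose pair/2: 0 = 0,  a = W.
Delete trivial equation 0 = 0.
Bind W := a; substituting into the one remaining equation that mentions W gives: p(pair(3,n),V) = p(pair(3,n),p(p(m,a),a)).
Bind Y1 := V; no other remaining equation mentions Y1.
Decompose p/2: pair(3,n) = pair(3,n),  V = p(p(m,a),a).
Delete trivial equation pair(3,n) = pair(3,n).
Bind V := p(p(m,a),a). Substituting into the earlier binding gives Y1 := p(p(m,a),a).
MGU = { W ↦ a, Y1 ↦ p(p(m,a),a), V ↦ p(p(m,a),a) }, so V ↦ p(p(m,a),a).

p(p(m,a),a)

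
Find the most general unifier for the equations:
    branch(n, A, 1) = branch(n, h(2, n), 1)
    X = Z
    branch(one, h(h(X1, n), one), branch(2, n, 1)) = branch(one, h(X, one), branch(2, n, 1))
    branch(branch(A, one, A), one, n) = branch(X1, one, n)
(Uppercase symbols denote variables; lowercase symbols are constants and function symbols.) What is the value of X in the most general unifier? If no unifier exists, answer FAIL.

Decompose branch/3: n = n,  A = h(2, n),  1 = 1.
Delete trivial equation n = n.
Bind A := h(2, n); substituting into the one remaining equation that mentions A gives: branch(branch(h(2, n), one, h(2, n)), one, n) = branch(X1, one, n).
Delete trivial equation 1 = 1.
Bind X := Z; substituting into the one remaining equation that mentions X gives: branch(one, h(h(X1, n), one), branch(2, n, 1)) = branch(one, h(Z, one), branch(2, n, 1)).
Decompose branch/3: one = one,  h(h(X1, n), one) = h(Z, one),  branch(2, n, 1) = branch(2, n, 1).
Delete trivial equation one = one.
Decompose h/2: h(X1, n) = Z,  one = one.
Bind Z := h(X1, n); no other remaining equation mentions Z. Substituting into the earlier binding gives X := h(X1, n).
Delete trivial equation one = one.
Delete trivial equation branch(2, n, 1) = branch(2, n, 1).
Decompose branch/3: branch(h(2, n), one, h(2, n)) = X1,  one = one,  n = n.
Bind X1 := branch(h(2, n), one, h(2, n)); no other remaining equation mentions X1. Substituting into the earlier bindings gives X := h(branch(h(2, n), one, h(2, n)), n), Z := h(branch(h(2, n), one, h(2, n)), n).
Delete trivial equation one = one.
Delete trivial equation n = n.
MGU = { A -> h(2, n), X -> h(branch(h(2, n), one, h(2, n)), n), Z -> h(branch(h(2, n), one, h(2, n)), n), X1 -> branch(h(2, n), one, h(2, n)) }, so X -> h(branch(h(2, n), one, h(2, n)), n).

h(branch(h(2, n), one, h(2, n)), n)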